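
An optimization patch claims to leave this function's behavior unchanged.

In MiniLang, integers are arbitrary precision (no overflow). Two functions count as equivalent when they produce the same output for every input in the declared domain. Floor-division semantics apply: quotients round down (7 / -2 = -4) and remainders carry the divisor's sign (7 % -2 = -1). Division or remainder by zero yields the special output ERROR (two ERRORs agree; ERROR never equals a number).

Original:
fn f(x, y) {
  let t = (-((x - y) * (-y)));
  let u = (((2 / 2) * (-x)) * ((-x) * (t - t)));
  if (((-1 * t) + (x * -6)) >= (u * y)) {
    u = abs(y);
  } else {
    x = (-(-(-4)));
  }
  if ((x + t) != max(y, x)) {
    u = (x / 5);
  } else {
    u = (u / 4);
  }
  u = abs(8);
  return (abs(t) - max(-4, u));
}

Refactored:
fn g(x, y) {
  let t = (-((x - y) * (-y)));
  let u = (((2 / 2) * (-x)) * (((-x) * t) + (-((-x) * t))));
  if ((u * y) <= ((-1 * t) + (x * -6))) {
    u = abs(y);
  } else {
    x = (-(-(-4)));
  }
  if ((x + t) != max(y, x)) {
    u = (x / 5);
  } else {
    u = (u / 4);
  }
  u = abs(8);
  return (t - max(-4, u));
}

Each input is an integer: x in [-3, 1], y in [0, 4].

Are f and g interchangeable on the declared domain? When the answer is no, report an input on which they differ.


These are not equivalent — on x=-3, y=1 the outputs split (-4 vs -12).
f: t becomes -4; next u becomes 0; next (((-1 * t) + (x * -6)) >= (u * y)) evaluates to true; next u becomes 1; next ((x + t) != max(y, x)) evaluates to true; next u becomes -1; next u becomes 8; next final value -4
g: t becomes -4; next u becomes 0; next ((u * y) <= ((-1 * t) + (x * -6))) evaluates to true; next u becomes 1; next ((x + t) != max(y, x)) evaluates to true; next u becomes -1; next u becomes 8; next final value -12
verdict: not equivalent; witness: x=-3, y=1


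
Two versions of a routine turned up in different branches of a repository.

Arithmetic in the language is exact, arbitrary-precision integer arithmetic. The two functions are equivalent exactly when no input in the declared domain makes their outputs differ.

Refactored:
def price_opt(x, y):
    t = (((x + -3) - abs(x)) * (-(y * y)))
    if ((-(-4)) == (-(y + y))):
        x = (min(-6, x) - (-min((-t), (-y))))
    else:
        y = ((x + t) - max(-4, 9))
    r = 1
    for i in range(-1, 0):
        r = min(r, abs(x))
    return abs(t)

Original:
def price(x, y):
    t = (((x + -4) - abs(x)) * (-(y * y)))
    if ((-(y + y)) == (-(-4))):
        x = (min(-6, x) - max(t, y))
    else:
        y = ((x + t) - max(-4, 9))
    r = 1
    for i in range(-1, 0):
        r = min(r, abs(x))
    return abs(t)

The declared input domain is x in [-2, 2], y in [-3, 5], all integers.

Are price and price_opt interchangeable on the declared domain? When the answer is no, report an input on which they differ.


Evaluate both at x=-2, y=-3.
price: t := 72 | ((-(y + y)) == (-(-4))): false | y := 61 | r := 1 | iter i=-1: | r := 1 | result 72
price_opt: t := 63 | ((-(-4)) == (-(y + y))): false | y := 52 | r := 1 | iter i=-1: | r := 1 | result 63
72 and 63 differ, so these are not the same function on this domain.
verdict: not equivalent; witness: x=-2, y=-3


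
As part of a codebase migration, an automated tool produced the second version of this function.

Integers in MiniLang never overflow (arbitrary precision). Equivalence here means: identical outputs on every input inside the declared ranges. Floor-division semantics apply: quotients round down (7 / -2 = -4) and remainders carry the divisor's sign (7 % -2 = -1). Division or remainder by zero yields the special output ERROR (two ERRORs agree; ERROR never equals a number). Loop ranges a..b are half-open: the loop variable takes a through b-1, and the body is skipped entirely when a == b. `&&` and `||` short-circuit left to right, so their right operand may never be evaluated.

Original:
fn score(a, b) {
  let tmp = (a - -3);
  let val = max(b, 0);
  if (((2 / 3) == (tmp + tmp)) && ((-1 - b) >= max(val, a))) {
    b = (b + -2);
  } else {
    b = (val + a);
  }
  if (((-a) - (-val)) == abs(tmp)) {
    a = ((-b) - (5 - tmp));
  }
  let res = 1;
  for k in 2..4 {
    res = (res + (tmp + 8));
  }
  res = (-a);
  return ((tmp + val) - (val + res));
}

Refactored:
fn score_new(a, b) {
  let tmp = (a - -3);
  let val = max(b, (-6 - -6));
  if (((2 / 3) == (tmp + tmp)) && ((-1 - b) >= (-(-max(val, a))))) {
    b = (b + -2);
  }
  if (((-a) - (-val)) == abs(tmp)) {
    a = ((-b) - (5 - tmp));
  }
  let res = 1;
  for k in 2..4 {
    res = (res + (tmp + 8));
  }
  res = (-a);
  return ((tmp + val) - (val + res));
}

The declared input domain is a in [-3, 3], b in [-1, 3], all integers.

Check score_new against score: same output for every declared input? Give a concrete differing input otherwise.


Try a=-1, b=1.
score: tmp := 2 | val := 1 | (((2 / 3) == (tmp + tmp)) && ((-1 - b) >= max(val, a))): false | b := 0 | (((-a) - (-val)) == abs(tmp)): true | a := -3 | res := 1 | iter k=2: | res := 11 | iter k=3: | res := 21 | res := 3 | result -1
score_new: tmp := 2 | val := 1 | (((2 / 3) == (tmp + tmp)) && ((-1 - b) >= (-(-max(val, a))))): false | (((-a) - (-val)) == abs(tmp)): true | a := -4 | res := 1 | iter k=2: | res := 11 | iter k=3: | res := 21 | res := 4 | result -2
-1 != -2, so the rewrite changes behavior.
verdict: not equivalent; witness: a=-1, b=1


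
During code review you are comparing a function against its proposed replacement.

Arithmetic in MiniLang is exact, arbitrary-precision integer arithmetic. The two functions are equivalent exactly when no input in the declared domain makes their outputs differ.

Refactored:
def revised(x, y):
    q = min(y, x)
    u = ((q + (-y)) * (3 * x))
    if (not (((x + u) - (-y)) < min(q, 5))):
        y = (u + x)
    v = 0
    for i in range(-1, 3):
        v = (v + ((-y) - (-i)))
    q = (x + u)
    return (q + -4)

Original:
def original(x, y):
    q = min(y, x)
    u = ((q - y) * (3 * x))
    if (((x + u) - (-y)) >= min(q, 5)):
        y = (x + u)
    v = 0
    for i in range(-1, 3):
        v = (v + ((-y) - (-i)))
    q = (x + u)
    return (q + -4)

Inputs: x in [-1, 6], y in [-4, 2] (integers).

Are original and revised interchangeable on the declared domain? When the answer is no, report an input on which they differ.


Side by side, the visible changes include: comparison usage differs; arithmetic usage differs; boolean connective usage differs.
Spot check at x=2, y=-4 — original: q := -4 | u := 0 | (((x + u) - (-y)) >= min(q, 5)): true | y := 2 | v := 0 | iter i=-1: | v := -3 | iter i=0: | v := -5 | iter i=1: | v := -6 | iter i=2: | v := -6 | q := 2 | result -2. revised: q := -4 | u := 0 | (not (((x + u) - (-y)) < min(q, 5))): true | y := 2 | v := 0 | iter i=-1: | v := -3 | iter i=0: | v := -5 | iter i=1: | v := -6 | iter i=2: | v := -6 | q := 2 | result -2. Both give -2.
An exhaustive pass over the 56 declared inputs shows identical outputs.
verdict: equivalent


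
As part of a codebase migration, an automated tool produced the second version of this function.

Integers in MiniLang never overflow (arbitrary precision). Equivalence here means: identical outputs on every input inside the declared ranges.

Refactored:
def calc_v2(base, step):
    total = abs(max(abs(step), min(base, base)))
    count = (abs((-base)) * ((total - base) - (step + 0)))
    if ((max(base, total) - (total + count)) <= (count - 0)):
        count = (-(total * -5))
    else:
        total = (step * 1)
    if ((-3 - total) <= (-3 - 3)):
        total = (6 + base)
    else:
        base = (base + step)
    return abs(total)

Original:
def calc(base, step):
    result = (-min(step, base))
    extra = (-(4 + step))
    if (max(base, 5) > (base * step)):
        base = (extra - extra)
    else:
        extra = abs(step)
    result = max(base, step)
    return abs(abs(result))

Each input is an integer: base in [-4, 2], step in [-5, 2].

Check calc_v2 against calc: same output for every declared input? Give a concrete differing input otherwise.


There is a counterexample at base=-4, step=-5: 4 on one side, 2 on the other.
calc: result := 5 | extra := 1 | (max(base, 5) > (base * step)): false | extra := 5 | result := -4 | result 4
calc_v2: total := 5 | count := 56 | ((max(base, total) - (total + count)) <= (count - 0)): true | count := 25 | ((-3 - total) <= (-3 - 3)): true | total := 2 | result 2
verdict: not equivalent; witness: base=-4, step=-5


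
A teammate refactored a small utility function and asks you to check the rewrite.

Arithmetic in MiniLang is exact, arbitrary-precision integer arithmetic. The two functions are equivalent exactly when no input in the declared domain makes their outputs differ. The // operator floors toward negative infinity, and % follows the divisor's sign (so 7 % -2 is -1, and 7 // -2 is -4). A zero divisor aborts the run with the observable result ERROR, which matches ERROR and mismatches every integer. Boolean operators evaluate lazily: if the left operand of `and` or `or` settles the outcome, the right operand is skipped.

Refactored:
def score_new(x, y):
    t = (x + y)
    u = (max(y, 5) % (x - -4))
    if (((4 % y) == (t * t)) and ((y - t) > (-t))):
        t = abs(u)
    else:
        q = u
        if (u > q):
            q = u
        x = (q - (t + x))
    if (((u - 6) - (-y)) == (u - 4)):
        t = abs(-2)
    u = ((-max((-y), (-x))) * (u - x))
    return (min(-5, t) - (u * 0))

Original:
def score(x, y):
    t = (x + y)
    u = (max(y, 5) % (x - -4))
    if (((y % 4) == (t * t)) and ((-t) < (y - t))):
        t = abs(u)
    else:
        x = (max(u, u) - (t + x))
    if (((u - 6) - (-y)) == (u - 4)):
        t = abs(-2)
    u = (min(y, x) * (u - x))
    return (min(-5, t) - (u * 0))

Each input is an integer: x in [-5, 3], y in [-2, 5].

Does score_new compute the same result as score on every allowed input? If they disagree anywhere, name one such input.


The rewrite breaks on x=-5, y=0, where the results are -5 and ERROR.
score: t becomes -5; next u becomes 0; next (((y % 4) == (t * t)) and ((-t) < (y - t))) evaluates to false; next x becomes 10; next (((u - 6) - (-y)) == (u - 4)) evaluates to false; next u becomes 0; next final value -5
score_new: t becomes -5; next u becomes 0; next hits division by zero so the output is ERROR
verdict: not equivalent; witness: x=-5, y=0


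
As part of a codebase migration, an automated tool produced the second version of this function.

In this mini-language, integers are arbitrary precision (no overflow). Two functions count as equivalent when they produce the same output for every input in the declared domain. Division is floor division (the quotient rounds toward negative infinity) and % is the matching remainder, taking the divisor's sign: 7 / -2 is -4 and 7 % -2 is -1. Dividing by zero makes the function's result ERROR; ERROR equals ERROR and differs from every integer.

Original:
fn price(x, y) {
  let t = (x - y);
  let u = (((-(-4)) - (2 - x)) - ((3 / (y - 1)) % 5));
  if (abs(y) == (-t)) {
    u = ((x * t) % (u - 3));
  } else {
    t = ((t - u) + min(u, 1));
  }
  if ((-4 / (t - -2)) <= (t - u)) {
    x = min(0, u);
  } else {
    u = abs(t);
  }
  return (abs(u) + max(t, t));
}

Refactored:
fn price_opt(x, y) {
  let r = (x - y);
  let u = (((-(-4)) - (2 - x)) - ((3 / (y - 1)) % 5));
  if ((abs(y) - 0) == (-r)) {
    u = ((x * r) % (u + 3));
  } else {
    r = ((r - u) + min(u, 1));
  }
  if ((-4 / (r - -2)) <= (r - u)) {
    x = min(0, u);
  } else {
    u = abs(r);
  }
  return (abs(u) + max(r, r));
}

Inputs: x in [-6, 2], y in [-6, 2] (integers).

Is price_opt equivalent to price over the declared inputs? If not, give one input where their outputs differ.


These are not equivalent — on x=-2, y=-1 the outputs split (3 vs ERROR).
price: t=-1, then u=-3, then (abs(y) == (-t)) is true, then u=-4, then ((-4 / (t - -2)) <= (t - u)) is true, then x=-4, then returns 3
price_opt: r=-1, then u=-3, then ((abs(y) - 0) == (-r)) is true, then a zero divisor aborts: ERROR
verdict: not equivalent; witness: x=-2, y=-1


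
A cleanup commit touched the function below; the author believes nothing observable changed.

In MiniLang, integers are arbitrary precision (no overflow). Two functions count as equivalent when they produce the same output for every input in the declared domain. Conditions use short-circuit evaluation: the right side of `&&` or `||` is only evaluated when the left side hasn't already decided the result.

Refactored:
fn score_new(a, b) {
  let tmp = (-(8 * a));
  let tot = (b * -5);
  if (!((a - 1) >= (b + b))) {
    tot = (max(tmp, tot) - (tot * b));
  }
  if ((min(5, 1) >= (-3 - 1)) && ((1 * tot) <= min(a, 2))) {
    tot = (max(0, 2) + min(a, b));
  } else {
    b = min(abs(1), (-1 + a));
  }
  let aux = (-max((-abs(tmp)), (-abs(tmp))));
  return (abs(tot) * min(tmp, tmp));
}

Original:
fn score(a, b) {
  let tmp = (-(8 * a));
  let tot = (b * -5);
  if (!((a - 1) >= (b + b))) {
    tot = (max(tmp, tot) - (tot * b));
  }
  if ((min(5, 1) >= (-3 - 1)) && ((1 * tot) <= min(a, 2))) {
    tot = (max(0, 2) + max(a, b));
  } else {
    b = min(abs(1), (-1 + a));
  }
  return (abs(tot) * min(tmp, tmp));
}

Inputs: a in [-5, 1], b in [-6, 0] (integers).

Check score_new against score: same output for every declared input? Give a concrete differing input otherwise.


Run the pair on a=1, b=0.
score: tmp = -8; tot = 0; (!((a - 1) >= (b + b))) -> false; ((min(5, 1) >= (-3 - 1)) && ((1 * tot) <= min(a, 2))) -> true; tot = 3; return -24
score_new: tmp = -8; tot = 0; (!((a - 1) >= (b + b))) -> false; ((min(5, 1) >= (-3 - 1)) && ((1 * tot) <= min(a, 2))) -> true; tot = 2; aux = 8; return -16
-24 != -16, so the rewrite changes behavior.
verdict: not equivalent; witness: a=1, b=0


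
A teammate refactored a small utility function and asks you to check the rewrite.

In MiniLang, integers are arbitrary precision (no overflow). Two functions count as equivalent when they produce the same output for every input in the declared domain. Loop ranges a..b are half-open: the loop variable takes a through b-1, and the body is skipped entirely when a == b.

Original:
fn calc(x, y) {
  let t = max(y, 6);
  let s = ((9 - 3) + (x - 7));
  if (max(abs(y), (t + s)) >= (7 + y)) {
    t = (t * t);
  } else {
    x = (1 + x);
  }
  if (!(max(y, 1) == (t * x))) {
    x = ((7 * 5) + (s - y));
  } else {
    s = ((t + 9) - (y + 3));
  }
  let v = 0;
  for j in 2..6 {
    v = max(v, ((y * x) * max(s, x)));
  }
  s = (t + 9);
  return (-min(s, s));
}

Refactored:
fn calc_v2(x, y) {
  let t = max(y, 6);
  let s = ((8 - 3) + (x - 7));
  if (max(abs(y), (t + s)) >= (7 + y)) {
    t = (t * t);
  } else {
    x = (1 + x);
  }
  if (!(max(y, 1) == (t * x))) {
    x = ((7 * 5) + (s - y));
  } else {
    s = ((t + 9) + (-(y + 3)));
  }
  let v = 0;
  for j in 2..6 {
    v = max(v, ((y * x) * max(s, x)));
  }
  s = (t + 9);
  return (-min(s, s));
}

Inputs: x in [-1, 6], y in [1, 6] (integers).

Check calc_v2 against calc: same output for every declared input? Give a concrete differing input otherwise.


Evaluate both at x=3, y=1.
calc: t := 6 | s := 2 | (max(abs(y), (t + s)) >= (7 + y)): true | t := 36 | (!(max(y, 1) == (t * x))): true | x := 36 | v := 0 | iter j=2: | v := 1296 | iter j=3: | v := 1296 | iter j=4: | v := 1296 | iter j=5: | v := 1296 | s := 45 | result -45
calc_v2: t := 6 | s := 1 | (max(abs(y), (t + s)) >= (7 + y)): false | x := 4 | (!(max(y, 1) == (t * x))): true | x := 35 | v := 0 | iter j=2: | v := 1225 | iter j=3: | v := 1225 | iter j=4: | v := 1225 | iter j=5: | v := 1225 | s := 15 | result -15
-45 vs -15 — the two versions disagree here.
verdict: not equivalent; witness: x=3, y=1


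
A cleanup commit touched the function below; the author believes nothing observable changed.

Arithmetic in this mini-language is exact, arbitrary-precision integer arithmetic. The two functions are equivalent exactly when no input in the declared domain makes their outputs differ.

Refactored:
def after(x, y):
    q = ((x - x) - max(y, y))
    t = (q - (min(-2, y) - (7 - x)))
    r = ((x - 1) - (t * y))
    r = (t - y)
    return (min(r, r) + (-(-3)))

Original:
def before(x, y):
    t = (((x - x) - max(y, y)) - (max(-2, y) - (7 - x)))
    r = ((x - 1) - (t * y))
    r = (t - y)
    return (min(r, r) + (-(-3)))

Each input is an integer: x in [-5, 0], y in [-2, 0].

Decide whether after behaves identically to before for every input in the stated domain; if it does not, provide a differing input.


Run the pair on x=-5, y=-1.
before: t := 14 | r := 8 | r := 15 | result 18
after: q := 1 | t := 15 | r := 9 | r := 16 | result 19
18 vs 19 — the two versions disagree here.
verdict: not equivalent; witness: x=-5, y=-1


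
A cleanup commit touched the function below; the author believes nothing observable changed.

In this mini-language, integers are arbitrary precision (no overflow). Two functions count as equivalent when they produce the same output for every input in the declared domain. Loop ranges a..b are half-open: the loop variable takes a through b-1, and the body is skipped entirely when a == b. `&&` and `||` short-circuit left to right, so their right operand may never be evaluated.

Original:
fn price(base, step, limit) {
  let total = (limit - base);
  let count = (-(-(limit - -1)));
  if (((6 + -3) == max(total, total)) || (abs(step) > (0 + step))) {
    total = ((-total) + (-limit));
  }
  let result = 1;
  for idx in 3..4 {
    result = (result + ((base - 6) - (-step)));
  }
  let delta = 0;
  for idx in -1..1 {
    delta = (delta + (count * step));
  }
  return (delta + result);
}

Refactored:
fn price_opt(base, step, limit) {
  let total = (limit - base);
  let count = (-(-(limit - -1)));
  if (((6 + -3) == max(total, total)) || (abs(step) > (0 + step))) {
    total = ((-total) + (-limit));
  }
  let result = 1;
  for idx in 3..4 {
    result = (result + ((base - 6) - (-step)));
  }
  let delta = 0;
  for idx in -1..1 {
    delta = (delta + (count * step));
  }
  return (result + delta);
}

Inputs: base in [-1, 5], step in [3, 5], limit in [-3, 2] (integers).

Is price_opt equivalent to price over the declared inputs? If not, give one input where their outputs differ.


This is a faithful refactor — same computation, different form, but the computed results match everywhere.
As a probe, take base=4, step=3, limit=1: price runs total = -3; count = 2; (((6 + -3) == max(total, total)) || (abs(step) > (0 + step))) -> false; result = 1; [idx=3]; result = 2; delta = 0; [idx=-1]; delta = 6; [idx=0]; delta = 12; return 14; price_opt runs total = -3; count = 2; (((6 + -3) == max(total, total)) || (abs(step) > (0 + step))) -> false; result = 1; [idx=3]; result = 2; delta = 0; [idx=-1]; delta = 6; [idx=0]; delta = 12; return 14; both end at 14.
Across all 126 domain points the two functions coincide.
verdict: equivalent


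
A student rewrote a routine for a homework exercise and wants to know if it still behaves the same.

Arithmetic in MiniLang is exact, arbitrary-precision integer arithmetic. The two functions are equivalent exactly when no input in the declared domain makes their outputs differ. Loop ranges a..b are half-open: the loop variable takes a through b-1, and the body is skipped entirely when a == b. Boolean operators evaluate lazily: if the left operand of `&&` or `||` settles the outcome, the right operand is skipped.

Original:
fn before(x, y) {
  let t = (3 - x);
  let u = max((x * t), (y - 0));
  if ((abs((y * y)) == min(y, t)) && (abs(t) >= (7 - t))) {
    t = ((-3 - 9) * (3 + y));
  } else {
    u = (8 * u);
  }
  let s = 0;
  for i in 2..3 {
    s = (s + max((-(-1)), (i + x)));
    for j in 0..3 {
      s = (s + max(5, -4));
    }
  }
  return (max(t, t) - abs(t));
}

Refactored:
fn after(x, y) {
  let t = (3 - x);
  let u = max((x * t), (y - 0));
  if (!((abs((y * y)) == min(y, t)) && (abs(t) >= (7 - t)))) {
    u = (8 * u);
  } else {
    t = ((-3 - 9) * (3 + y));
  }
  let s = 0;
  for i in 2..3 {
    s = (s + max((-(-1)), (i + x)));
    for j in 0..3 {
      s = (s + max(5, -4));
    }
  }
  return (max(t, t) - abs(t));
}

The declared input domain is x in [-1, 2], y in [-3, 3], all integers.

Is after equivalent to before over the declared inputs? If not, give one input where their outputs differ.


This is a faithful refactor — boolean connective usage differs, but the computed results match everywhere.
Spot check at x=-1, y=-1 — before: t := 4 | u := -1 | ((abs((y * y)) == min(y, t)) && (abs(t) >= (7 - t))): false | u := -8 | s := 0 | iter i=2: | s := 1 | iter j=0: | s := 6 | iter j=1: | s := 11 | iter j=2: | s := 16 | result 0. after: t := 4 | u := -1 | (!((abs((y * y)) == min(y, t)) && (abs(t) >= (7 - t)))): true | u := -8 | s := 0 | iter i=2: | s := 1 | iter j=0: | s := 6 | iter j=1: | s := 11 | iter j=2: | s := 16 | result 0. Both give 0.
Checked all 28 inputs in the declared domain: the outputs agree on every one.
verdict: equivalent


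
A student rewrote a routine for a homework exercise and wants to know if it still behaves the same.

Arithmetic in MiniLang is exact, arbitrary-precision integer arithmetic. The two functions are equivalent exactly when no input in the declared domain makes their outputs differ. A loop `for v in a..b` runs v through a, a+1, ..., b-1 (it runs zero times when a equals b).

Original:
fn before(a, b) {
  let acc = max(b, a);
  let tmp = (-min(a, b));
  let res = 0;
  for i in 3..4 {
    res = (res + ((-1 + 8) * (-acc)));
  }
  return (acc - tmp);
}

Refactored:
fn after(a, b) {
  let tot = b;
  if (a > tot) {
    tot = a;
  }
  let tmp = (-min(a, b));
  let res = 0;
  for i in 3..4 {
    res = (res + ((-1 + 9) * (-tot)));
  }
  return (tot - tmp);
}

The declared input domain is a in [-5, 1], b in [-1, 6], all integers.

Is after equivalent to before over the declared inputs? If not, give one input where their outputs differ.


The one real change (`8` became `9`) has no effect anywhere in the declared ranges.
Spot check at a=-4, b=-1 — before: acc := -1 | tmp := 4 | res := 0 | iter i=3: | res := 7 | result -5. after: tot := -1 | (a > tot): false | tmp := 4 | res := 0 | iter i=3: | res := 8 | result -5. Both give -5.
Checked all 56 inputs in the declared domain: the outputs agree on every one.
verdict: equivalent


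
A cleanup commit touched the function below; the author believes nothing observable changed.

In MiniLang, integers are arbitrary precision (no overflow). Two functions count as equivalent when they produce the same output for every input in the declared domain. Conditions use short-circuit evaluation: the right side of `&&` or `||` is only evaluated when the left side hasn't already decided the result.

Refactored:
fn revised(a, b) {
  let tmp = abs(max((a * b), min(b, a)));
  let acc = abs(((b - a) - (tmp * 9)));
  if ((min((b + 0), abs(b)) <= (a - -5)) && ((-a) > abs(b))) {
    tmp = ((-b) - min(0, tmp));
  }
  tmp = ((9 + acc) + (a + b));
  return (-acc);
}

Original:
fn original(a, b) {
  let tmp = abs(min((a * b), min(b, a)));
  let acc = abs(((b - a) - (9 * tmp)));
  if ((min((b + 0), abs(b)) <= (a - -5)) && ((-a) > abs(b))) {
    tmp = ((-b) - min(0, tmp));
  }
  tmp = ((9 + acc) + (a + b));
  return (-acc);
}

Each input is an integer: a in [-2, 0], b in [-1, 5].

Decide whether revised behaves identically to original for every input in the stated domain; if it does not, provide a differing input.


Consider the input a=-2, b=0.
original: tmp=2, then acc=16, then ((min((b + 0), abs(b)) <= (a - -5)) && ((-a) > abs(b))) is true, then tmp=0, then tmp=23, then returns -16
revised: tmp=0, then acc=2, then ((min((b + 0), abs(b)) <= (a - -5)) && ((-a) > abs(b))) is true, then tmp=0, then tmp=9, then returns -2
-16 != -2, so the rewrite changes behavior.
verdict: not equivalent; witness: a=-2, b=0


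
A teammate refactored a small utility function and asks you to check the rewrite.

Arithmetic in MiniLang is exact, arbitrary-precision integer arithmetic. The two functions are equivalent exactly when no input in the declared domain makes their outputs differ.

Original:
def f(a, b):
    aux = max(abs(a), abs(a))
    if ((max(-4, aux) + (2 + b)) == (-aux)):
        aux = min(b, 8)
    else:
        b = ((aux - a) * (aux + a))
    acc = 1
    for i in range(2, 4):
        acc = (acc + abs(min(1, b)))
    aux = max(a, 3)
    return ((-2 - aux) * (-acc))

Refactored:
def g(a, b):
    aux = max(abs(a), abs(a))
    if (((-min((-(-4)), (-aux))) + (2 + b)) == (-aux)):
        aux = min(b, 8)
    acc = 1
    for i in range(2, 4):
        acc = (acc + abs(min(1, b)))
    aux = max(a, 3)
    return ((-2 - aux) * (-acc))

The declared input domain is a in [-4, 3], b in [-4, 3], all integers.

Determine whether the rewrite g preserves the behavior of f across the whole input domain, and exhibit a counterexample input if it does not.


The rewrite breaks on a=-4, b=-4, where the results are 5 and 45.
f: aux := 4 | ((max(-4, aux) + (2 + b)) == (-aux)): false | b := 0 | acc := 1 | iter i=2: | acc := 1 | iter i=3: | acc := 1 | aux := 3 | result 5
g: aux := 4 | (((-min((-(-4)), (-aux))) + (2 + b)) == (-aux)): false | acc := 1 | iter i=2: | acc := 5 | iter i=3: | acc := 9 | aux := 3 | result 45
verdict: not equivalent; witness: a=-4, b=-4


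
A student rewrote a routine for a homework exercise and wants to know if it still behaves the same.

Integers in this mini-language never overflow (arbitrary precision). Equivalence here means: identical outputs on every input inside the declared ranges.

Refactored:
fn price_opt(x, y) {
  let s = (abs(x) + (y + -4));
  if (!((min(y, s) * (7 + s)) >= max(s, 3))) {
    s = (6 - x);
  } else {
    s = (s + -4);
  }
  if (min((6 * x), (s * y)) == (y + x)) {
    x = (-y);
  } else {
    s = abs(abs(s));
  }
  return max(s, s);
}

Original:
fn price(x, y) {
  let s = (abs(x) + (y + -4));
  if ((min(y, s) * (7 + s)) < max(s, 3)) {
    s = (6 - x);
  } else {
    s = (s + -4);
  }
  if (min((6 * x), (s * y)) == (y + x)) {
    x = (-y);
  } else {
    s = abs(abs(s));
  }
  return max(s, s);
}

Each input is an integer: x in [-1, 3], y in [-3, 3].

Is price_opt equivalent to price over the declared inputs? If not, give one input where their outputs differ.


Side by side, the visible changes include: boolean connective usage differs, and comparison usage differs.
One worked example (x=1, y=3) — price: s := 0 | ((min(y, s) * (7 + s)) < max(s, 3)): true | s := 5 | (min((6 * x), (s * y)) == (y + x)): false | s := 5 | result 5; price_opt: s := 0 | (!((min(y, s) * (7 + s)) >= max(s, 3))): true | s := 5 | (min((6 * x), (s * y)) == (y + x)): false | s := 5 | result 5; agreement on 5.
Checked all 35 inputs in the declared domain: the outputs agree on every one.
verdict: equivalent


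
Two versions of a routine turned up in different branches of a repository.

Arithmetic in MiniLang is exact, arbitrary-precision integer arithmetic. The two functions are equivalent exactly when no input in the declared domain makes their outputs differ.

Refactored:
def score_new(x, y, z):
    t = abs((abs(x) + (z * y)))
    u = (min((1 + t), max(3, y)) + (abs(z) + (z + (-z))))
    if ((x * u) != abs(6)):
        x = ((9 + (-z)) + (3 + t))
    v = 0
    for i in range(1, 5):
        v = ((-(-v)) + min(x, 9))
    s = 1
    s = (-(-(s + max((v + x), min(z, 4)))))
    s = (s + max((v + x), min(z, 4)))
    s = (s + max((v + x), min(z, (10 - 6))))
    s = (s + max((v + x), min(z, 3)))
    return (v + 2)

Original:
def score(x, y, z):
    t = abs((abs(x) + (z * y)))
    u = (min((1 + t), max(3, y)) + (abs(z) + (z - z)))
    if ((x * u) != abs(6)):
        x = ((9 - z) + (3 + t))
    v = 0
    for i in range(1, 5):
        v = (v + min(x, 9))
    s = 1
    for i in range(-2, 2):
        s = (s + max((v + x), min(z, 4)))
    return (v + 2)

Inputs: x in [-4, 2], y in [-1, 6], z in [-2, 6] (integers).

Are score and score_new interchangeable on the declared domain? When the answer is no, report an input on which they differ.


Equivalent. The edit looks behavioral (`4` became `3`), but over these ranges it never changes the outcome.
An exhaustive pass over the 504 declared inputs shows identical outputs.
As a probe, take x=-4, y=0, z=4: score runs t := 4 | u := 7 | ((x * u) != abs(6)): true | x := 12 | v := 0 | iter i=1: | v := 9 | iter i=2: | v := 18 | iter i=3: | v := 27 | iter i=4: | v := 36 | s := 1 | iter i=-2: | s := 49 | iter i=-1: | s := 97 | iter i=0: | s := 145 | iter i=1: | s := 193 | result 38; score_new runs t := 4 | u := 7 | ((x * u) != abs(6)): true | x := 12 | v := 0 | iter i=1: | v := 9 | iter i=2: | v := 18 | iter i=3: | v := 27 | iter i=4: | v := 36 | s := 1 | s := 49 | s := 97 | s := 145 | s := 193 | result 38; both end at 38.
verdict: equivalent


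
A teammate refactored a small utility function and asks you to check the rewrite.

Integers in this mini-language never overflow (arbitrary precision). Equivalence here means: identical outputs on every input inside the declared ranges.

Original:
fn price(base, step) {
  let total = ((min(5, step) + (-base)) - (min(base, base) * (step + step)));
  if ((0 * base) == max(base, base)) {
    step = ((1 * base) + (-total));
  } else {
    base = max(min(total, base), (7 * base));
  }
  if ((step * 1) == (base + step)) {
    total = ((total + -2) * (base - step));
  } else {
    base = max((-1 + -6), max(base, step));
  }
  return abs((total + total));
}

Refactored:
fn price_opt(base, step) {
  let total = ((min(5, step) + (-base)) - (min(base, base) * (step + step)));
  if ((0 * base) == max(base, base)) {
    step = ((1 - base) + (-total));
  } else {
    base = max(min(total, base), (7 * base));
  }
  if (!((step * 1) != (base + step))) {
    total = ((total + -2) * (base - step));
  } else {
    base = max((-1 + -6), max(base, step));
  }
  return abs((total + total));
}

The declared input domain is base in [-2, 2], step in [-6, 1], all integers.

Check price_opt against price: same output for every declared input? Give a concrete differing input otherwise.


base=0, step=-6 yields 96 from price but 112 from price_opt.
verdict: not equivalent; witness: base=0, step=-6


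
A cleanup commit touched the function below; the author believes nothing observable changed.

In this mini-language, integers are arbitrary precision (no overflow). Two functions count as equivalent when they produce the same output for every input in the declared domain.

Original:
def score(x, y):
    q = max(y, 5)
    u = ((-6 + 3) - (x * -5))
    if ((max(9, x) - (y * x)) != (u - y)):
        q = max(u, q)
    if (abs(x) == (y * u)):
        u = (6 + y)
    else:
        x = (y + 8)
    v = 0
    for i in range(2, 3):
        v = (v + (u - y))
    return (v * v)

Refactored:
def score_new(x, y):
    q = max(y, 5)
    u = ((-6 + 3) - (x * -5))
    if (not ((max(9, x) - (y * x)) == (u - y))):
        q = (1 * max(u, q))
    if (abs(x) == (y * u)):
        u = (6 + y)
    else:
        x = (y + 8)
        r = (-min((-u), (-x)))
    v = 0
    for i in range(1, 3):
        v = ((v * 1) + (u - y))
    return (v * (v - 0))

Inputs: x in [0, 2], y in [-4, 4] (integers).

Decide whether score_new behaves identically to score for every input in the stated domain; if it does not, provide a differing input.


The rewrite breaks on x=0, y=-4, where the results are 1 and 4.
score: q = 5; u = -3; ((max(9, x) - (y * x)) != (u - y)) -> true; q = 5; (abs(x) == (y * u)) -> false; x = 4; v = 0; [i=2]; v = 1; return 1
score_new: q = 5; u = -3; (not ((max(9, x) - (y * x)) == (u - y))) -> true; q = 5; (abs(x) == (y * u)) -> false; x = 4; r = 4; v = 0; [i=1]; v = 1; [i=2]; v = 2; return 4
verdict: not equivalent; witness: x=0, y=-4


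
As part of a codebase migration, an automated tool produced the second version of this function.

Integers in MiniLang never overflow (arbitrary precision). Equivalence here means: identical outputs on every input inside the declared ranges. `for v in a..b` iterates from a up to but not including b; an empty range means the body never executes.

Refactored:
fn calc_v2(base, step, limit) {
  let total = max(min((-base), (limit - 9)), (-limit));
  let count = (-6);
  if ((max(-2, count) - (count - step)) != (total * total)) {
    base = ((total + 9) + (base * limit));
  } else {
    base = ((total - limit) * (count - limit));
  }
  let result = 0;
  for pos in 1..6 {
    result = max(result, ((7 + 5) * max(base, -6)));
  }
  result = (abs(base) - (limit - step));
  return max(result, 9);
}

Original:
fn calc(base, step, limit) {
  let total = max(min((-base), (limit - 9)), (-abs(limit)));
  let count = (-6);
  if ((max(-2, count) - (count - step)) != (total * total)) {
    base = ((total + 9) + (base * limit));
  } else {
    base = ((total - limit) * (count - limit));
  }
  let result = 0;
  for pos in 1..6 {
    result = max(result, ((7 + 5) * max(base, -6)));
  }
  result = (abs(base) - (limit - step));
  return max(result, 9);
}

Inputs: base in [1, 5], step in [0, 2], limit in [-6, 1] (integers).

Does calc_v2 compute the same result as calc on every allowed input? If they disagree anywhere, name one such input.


Consider the input base=1, step=0, limit=-6.
calc: total := -6 | count := -6 | ((max(-2, count) - (count - step)) != (total * total)): true | base := -3 | result := 0 | iter pos=1: | result := 0 | iter pos=2: | result := 0 | iter pos=3: | result := 0 | iter pos=4: | result := 0 | iter pos=5: | result := 0 | result := 9 | result 9
calc_v2: total := 6 | count := -6 | ((max(-2, count) - (count - step)) != (total * total)): true | base := 9 | result := 0 | iter pos=1: | result := 108 | iter pos=2: | result := 108 | iter pos=3: | result := 108 | iter pos=4: | result := 108 | iter pos=5: | result := 108 | result := 15 | result 15
9 vs 15 — the two versions disagree here.
verdict: not equivalent; witness: base=1, step=0, limit=-6


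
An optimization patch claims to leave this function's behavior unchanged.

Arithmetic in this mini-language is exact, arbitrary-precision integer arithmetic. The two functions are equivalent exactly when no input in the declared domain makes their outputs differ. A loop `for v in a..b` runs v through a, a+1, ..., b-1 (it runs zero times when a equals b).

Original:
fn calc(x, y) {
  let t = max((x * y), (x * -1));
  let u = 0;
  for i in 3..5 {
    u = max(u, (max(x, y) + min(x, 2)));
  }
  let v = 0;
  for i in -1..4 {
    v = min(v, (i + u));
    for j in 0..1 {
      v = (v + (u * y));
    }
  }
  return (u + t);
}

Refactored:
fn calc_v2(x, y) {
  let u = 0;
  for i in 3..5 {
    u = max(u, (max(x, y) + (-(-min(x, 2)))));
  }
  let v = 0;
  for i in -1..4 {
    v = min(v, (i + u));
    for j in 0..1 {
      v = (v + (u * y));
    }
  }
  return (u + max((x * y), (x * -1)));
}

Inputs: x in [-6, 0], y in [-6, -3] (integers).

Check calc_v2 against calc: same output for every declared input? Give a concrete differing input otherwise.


The two versions differ — the changes include local variable names differ; and statement counts differ.
As a probe, take x=-1, y=-3: calc runs t = 3; u = 0; [i=3]; u = 0; [i=4]; u = 0; v = 0; [i=-1]; v = -1; [j=0]; v = -1; [i=0]; v = -1; [j=0]; v = -1; [i=1]; v = -1; [j=0]; v = -1; [i=2]; v = -1; [j=0]; v = -1; [i=3]; v = -1; [j=0]; v = -1; return 3; calc_v2 runs u = 0; [i=3]; u = 0; [i=4]; u = 0; v = 0; [i=-1]; v = -1; [j=0]; v = -1; [i=0]; v = -1; [j=0]; v = -1; [i=1]; v = -1; [j=0]; v = -1; [i=2]; v = -1; [j=0]; v = -1; [i=3]; v = -1; [j=0]; v = -1; return 3; both end at 3.
Checked all 28 inputs in the declared domain: the outputs agree on every one.
verdict: equivalent


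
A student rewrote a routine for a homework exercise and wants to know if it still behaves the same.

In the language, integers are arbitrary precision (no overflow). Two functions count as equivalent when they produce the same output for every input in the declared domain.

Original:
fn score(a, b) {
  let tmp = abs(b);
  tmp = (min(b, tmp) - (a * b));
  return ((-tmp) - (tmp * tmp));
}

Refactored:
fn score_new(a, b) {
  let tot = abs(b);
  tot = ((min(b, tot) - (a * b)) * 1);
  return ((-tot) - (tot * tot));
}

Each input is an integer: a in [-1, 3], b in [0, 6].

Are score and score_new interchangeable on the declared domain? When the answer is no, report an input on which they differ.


The two versions differ — the changes include constant usage differs, local variable names differ, arithmetic usage differs.
One worked example (a=3, b=3) — score: tmp becomes 3; next tmp becomes -6; next final value -30; score_new: tot becomes 3; next tot becomes -6; next final value -30; agreement on -30.
An exhaustive pass over the 35 declared inputs shows identical outputs.
verdict: equivalent


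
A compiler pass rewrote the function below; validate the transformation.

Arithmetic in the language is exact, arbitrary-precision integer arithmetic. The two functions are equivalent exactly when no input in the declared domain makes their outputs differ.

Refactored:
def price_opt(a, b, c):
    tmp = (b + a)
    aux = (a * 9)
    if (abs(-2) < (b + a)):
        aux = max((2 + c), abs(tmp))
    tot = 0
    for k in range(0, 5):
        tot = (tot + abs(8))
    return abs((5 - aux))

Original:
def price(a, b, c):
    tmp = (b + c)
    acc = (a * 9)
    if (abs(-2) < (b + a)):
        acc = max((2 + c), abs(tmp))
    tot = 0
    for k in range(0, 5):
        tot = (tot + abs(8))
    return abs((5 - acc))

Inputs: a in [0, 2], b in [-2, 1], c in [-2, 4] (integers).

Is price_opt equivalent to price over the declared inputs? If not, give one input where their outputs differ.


On input a=2, b=1, c=-2, price returns 4 while price_opt returns 2.
verdict: not equivalent; witness: a=2, b=1, c=-2


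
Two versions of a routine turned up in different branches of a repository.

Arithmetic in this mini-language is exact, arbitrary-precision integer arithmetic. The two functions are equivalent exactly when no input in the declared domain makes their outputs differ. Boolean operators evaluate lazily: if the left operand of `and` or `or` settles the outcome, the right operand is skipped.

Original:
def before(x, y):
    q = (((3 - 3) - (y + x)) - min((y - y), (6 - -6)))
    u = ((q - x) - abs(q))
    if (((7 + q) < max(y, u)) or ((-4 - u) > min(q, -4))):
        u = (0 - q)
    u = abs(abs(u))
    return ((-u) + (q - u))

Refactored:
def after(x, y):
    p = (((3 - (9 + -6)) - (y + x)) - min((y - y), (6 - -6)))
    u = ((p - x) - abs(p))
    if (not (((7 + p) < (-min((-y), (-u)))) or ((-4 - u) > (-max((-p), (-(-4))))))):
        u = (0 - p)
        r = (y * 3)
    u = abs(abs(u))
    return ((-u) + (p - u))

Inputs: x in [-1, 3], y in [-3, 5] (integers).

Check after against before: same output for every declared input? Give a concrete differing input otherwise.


Evaluate both at x=-1, y=-3.
before: q = 4; u = 1; (((7 + q) < max(y, u)) or ((-4 - u) > min(q, -4))) -> false; u = 1; return 2
after: p = 4; u = 1; (not (((7 + p) < (-min((-y), (-u)))) or ((-4 - u) > (-max((-p), (-(-4))))))) -> true; u = -4; r = -9; u = 4; return -4
2 and -4 differ, so these are not the same function on this domain.
verdict: not equivalent; witness: x=-1, y=-3


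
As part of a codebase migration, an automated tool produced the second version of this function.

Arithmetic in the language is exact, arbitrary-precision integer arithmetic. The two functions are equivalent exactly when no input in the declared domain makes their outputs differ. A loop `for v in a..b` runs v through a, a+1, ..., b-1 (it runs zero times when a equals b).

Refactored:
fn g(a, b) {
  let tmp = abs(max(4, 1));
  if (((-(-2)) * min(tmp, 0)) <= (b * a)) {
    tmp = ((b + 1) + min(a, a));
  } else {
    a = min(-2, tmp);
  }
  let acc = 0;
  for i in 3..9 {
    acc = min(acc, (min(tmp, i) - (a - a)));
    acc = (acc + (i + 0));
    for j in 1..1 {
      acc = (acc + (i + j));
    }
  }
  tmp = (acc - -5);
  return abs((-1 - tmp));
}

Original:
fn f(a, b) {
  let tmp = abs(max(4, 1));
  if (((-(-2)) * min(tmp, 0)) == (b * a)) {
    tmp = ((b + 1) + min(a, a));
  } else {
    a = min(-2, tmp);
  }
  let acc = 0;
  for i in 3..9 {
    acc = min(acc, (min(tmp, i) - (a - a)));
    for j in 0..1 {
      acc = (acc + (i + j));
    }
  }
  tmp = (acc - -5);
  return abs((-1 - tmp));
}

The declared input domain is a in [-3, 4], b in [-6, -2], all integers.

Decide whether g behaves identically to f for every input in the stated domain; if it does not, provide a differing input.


Try a=-3, b=-6.
f: tmp=4, then (((-(-2)) * min(tmp, 0)) == (b * a)) is false, then a=-2, then acc=0, then (i=3), then acc=0, then (j=0), then acc=3, then (i=4), then acc=3, then (j=0), then acc=7, then (i=5), then acc=4, then (j=0), then acc=9, then (i=6), then acc=4, then (j=0), then acc=10, then (i=7), then acc=4, then (j=0), then acc=11, then (i=8), then acc=4, then (j=0), then acc=12, then tmp=17, then returns 18
g: tmp=4, then (((-(-2)) * min(tmp, 0)) <= (b * a)) is true, then tmp=-8, then acc=0, then (i=3), then acc=-8, then acc=-5, then the loop over j runs zero times, then (i=4), then acc=-8, then acc=-4, then the loop over j runs zero times, then (i=5), then acc=-8, then acc=-3, then the loop over j runs zero times, then (i=6), then acc=-8, then acc=-2, then the loop over j runs zero times, then (i=7), then acc=-8, then acc=-1, then the loop over j runs zero times, then (i=8), then acc=-8, then acc=0, then the loop over j runs zero times, then tmp=5, then returns 6
18 vs 6 — the two versions disagree here.
verdict: not equivalent; witness: a=-3, b=-6
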